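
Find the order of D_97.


|D_n| = 2n (n rotations and n reflections)
|D_97| = 2×97 = 194

|D_97| = 194


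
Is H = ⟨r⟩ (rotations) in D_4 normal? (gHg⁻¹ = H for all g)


H = ⟨r⟩ (rotations) in D_4
The rotation subgroup ⟨r⟩ has index 2 in D_4, so it is normal

Yes, normal subgroup


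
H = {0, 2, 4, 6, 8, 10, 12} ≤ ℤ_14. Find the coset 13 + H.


13 + H = {13 + h (mod 14) : h ∈ H}
13+0=13, 13+2=1, 13+4=3, 13+6=5, 13+8=7, 13+10=9, 13+12=11
13 + H = {1, 3, 5, 7, 9, 11, 13} = 1 + H

13 + H = {1, 3, 5, 7, 9, 11, 13}


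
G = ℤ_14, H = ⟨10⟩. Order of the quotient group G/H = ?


|⟨10⟩| = n / gcd(10, 14) = 14 / 2 = 7
H is normal (ℤ_14 is abelian).
|G/H| = |G| / |H| = 14 / 7 = 2

|G/H| = 2


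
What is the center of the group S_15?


Z(G) = {g ∈ G | gx = xg for all x ∈ G}
S_n is non-abelian for n ≥ 3; Z(S_15) is trivial

Z(S_15) = {e}


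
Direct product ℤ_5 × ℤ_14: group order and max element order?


|ℤ_5 × ℤ_14| = 5 × 14 = 70
Max element order = lcm(5,14) = 70
Cyclic? Yes (gcd=1)

|ℤ_5×ℤ_14| = 70, max element order = 70


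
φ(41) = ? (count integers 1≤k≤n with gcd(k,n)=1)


Factor n: 41 = 41
φ(n) = n · ∏(1 - 1/p) over distinct primes p | n
φ(41) = 41 · (1 - 1/41) = 40

φ(41) = 40


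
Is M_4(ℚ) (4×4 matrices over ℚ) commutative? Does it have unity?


Matrix multiplication is non-commutative for n ≥ 2; the identity matrix I is the unity; singular matrices give zero divisors, so not an integral domain
Commutative: No
Integral domain: No
Has unity: Yes

M_4(ℚ) (4×4 matrices over ℚ): Commutative=No, Unity=Yes


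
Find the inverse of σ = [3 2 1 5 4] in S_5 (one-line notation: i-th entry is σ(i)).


To find σ⁻¹, swap domain and range:
σ(1) = 3 → σ⁻¹(3) = 1
σ(2) = 2 → σ⁻¹(2) = 2
σ(3) = 1 → σ⁻¹(1) = 3
σ(4) = 5 → σ⁻¹(5) = 4
σ(5) = 4 → σ⁻¹(4) = 5

σ⁻¹ = [3 2 1 5 4]


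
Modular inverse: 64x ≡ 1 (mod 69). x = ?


Use the extended Euclidean algorithm to write 1 = 64·s + 69·t; then s mod 69 is the inverse.
Euclidean algorithm:
  64 = 0·69 + 64
  69 = 1·64 + 5
  64 = 12·5 + 4
  5 = 1·4 + 1
  4 = 4·1 + 0
gcd(64,69) = 1
Back-substitution gives: 64·(-14) + 69·(13) = 1
So 64⁻¹ ≡ -14 ≡ 55 (mod 69)
Check: 64 × 55 = 3520 ≡ 1 (mod 69) ✓

64⁻¹ ≡ 55 (mod 69)


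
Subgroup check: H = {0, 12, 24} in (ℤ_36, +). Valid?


Subgroup test for H = {0, 12, 24} in (ℤ_36, +):
(1) 0 ∈ H? Yes
(2) Closure: for all a,b ∈ H, (a+b) mod 36 ∈ H? Yes
(3) Inverses: for all a ∈ H, -a mod 36 ∈ H? Yes

Yes, H is a subgroup of ℤ_36


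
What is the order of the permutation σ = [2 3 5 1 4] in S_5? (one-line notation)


Cycle decomposition: (1 2 3 5 4)
Cycle lengths: 5
Order = lcm(5) = 5

ord(σ) = 5


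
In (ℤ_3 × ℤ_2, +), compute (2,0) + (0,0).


Operation: componentwise addition mod (3, 2)
(2,0) + (0,0) = ((a₁+b₁) mod 3, (a₂+b₂) mod 2) with a = (2,0), b = (0,0)

(2,0) + (0,0) = (2,0)


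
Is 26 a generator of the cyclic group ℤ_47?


g generates ℤ_n iff gcd(g, n) = 1
gcd(26, 47) = 1
Since gcd = 1, 26 is a generator.

Yes, 26 generates ℤ_47


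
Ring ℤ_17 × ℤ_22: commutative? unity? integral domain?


Direct product ring; commutative with unity (1,1); but (1,0)·(0,1) = (0,0) gives zero divisors, so not an integral domain
Commutative: Yes
Integral domain: No
Has unity: Yes

ℤ_17 × ℤ_22: Commutative=Yes, Unity=Yes


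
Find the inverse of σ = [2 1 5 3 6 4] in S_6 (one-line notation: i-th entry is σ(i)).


To find σ⁻¹, swap domain and range:
σ(1) = 2 → σ⁻¹(2) = 1
σ(2) = 1 → σ⁻¹(1) = 2
σ(3) = 5 → σ⁻¹(5) = 3
σ(4) = 3 → σ⁻¹(3) = 4
σ(5) = 6 → σ⁻¹(6) = 5
σ(6) = 4 → σ⁻¹(4) = 6

σ⁻¹ = [2 1 4 6 3 5]


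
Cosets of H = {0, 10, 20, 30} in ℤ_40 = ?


H = {0, 10, 20, 30}, |H| = 4
Number of cosets = |G|/|H| = 40/4 = 10
0 + H = {0, 10, 20, 30}
1 + H = {1, 11, 21, 31}
2 + H = {2, 12, 22, 32}
3 + H = {3, 13, 23, 33}
4 + H = {4, 14, 24, 34}
5 + H = {5, 15, 25, 35}
6 + H = {6, 16, 26, 36}
7 + H = {7, 17, 27, 37}
8 + H = {8, 18, 28, 38}
9 + H = {9, 19, 29, 39}

Cosets: 0+H={0,10,20,30}; 1+H={1,11,21,31}; 2+H={2,12,22,32}; 3+H={3,13,23,33}; 4+H={4,14,24,34}; 5+H={5,15,25,35}; 6+H={6,16,26,36}; 7+H={7,17,27,37}; 8+H={8,18,28,38}; 9+H={9,19,29,39}


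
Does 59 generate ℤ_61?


g generates ℤ_n iff gcd(g, n) = 1
gcd(59, 61) = 1
Since gcd = 1, 59 is a generator.

Yes, 59 generates ℤ_61


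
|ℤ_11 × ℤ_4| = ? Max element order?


|ℤ_11 × ℤ_4| = 11 × 4 = 44
Max element order = lcm(11,4) = 44
Cyclic? Yes (gcd=1)

|ℤ_11×ℤ_4| = 44, max element order = 44


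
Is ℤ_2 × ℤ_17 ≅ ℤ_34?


Comparing ℤ_2 × ℤ_17 and ℤ_34:
gcd(2,17) = 1, so ℤ_2 × ℤ_17 ≅ ℤ_34 (CRT)

Yes, ℤ_2 × ℤ_17 ≅ ℤ_34


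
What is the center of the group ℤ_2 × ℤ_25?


Z(G) = {g ∈ G | gx = xg for all x ∈ G}
Direct product of abelian groups is abelian, so Z(G) = G

Z(ℤ_2 × ℤ_25) = ℤ_2 × ℤ_25


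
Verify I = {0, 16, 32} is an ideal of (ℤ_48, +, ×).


Check ideal conditions for I = {0, 16, 32} in ℤ_48:
(1) I is an additive subgroup? Yes
(2) For r ∈ ℤ_48 and a ∈ I: r·a ∈ I? Yes

Yes, I is an ideal of ℤ_48


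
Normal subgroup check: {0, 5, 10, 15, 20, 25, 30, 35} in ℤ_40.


H = {0, 5, 10, 15, 20, 25, 30, 35} in ℤ_40
ℤ_40 is abelian; every subgroup of an abelian group is normal

Yes, normal subgroup


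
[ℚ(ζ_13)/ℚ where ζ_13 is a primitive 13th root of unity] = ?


[ℚ(ζ_n):ℚ] = deg Φ_n(x) = φ(n). Here φ(13) = 12

[ℚ(ζ_13)/ℚ where ζ_13 is a primitive 13th root of unity] = 12


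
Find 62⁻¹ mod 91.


Use the extended Euclidean algorithm to write 1 = 62·s + 91·t; then s mod 91 is the inverse.
Euclidean algorithm:
  62 = 0·91 + 62
  91 = 1·62 + 29
  62 = 2·29 + 4
  29 = 7·4 + 1
  4 = 4·1 + 0
gcd(62,91) = 1
Back-substitution gives: 62·(-22) + 91·(15) = 1
So 62⁻¹ ≡ -22 ≡ 69 (mod 91)
Check: 62 × 69 = 4278 ≡ 1 (mod 91) ✓

62⁻¹ ≡ 69 (mod 91)


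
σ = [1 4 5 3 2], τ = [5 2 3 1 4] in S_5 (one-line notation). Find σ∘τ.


σ∘τ: apply τ first, then σ
1 →τ 5 →σ 2
2 →τ 2 →σ 4
3 →τ 3 →σ 5
4 →τ 1 →σ 1
5 →τ 4 →σ 3

σ∘τ = [2 4 5 1 3]


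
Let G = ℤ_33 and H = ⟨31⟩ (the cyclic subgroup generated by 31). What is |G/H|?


|⟨31⟩| = n / gcd(31, 33) = 33 / 1 = 33
H is normal (ℤ_33 is abelian).
|G/H| = |G| / |H| = 33 / 33 = 1

|G/H| = 1


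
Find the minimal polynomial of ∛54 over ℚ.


∛54 satisfies x³ - 54 = 0, irreducible over ℚ (no rational root; 54 is not a perfect cube)

Minimal polynomial: x³ - 54


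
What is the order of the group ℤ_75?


ℤ_n has n elements.

|ℤ_75| = 75


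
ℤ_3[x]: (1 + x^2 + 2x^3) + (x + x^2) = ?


Add coefficients mod 3:
x^0: 1 + 0 = 1 (mod 3)
x^1: 0 + 1 = 1 (mod 3)
x^2: 1 + 1 = 2 (mod 3)
x^3: 2 + 0 = 2 (mod 3)
Result: 1 + x + 2x^2 + 2x^3

f + g = 1 + x + 2x^2 + 2x^3


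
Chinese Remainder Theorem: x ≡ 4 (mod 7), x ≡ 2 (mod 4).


m₁ = 7, m₂ = 4, gcd = 1, so CRT applies. M = m₁·m₂ = 28
Let M₁ = M/m₁ = 4, M₂ = M/m₂ = 7
Find y₁ ≡ M₁⁻¹ (mod m₁): 4⁻¹ ≡ 2 (mod 7)
Find y₂ ≡ M₂⁻¹ (mod m₂): 7⁻¹ ≡ 3 (mod 4)
x = a₁·M₁·y₁ + a₂·M₂·y₂ = 4·4·2 + 2·7·3 = 74
Reduce mod 28: x ≡ 18
Check: 18 mod 7 = 4 ✓, 18 mod 4 = 2 ✓

x ≡ 18 (mod 28)


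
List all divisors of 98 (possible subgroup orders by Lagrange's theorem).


Lagrange's theorem: |H| divides |G|
|G| = 98
Divisors of 98: 1, 2, 7, 14, 49, 98

Possible subgroup orders: {1, 2, 7, 14, 49, 98}


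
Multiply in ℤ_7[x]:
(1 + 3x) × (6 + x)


Expand and collect like terms; reduce coefficients mod 7:
x^0: 1·6 = 6 ≡ 6 (mod 7)
x^1: 1·1 + 3·6 = 19 ≡ 5 (mod 7)
x^2: 3·1 = 3 ≡ 3 (mod 7)
Result: 6 + 5x + 3x^2

f · g = 6 + 5x + 3x^2


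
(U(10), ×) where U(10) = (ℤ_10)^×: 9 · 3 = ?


Operation: multiplication mod 10
9 · 3 = (a × b) mod 10 with a = 9, b = 3

9 · 3 = 7


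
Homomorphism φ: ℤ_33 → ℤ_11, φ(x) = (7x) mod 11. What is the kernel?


Kernel = preimage of identity
ker(φ) = {x ∈ ℤ_33 : 7x ≡ 0 (mod 11)}. Since 11 | 33, φ is well-defined. The kernel is the cyclic subgroup ⟨11⟩ of ℤ_33 (order 3), i.e. {0, 11, 22}

ker(φ) = {0, 11, 22}


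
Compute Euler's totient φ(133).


Factor n: 133 = 7 × 19
φ(n) = n · ∏(1 - 1/p) over distinct primes p | n
φ(133) = 133 · (1 - 1/7) · (1 - 1/19) = 108

φ(133) = 108


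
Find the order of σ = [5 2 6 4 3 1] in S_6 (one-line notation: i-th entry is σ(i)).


Cycle decomposition: (1 5 3 6)
Cycle lengths: 4
Order = lcm(4) = 4

ord(σ) = 4


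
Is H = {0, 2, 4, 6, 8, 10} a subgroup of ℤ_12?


Subgroup test for H = {0, 2, 4, 6, 8, 10} in (ℤ_12, +):
(1) 0 ∈ H? Yes
(2) Closure: for all a,b ∈ H, (a+b) mod 12 ∈ H? Yes
(3) Inverses: for all a ∈ H, -a mod 12 ∈ H? Yes

Yes, H is a subgroup of ℤ_12


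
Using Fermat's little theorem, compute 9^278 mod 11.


Fermat's little theorem: if p is prime and gcd(a,p)=1, then a^(p-1) ≡ 1 (mod p)
p = 11 is prime, gcd(9,11) = 1
Reduce exponent: 278 mod 10 = 8
So 9^278 ≡ 9^8 (mod 11)
9^8 mod 11 = 3

9^278 ≡ 3 (mod 11)


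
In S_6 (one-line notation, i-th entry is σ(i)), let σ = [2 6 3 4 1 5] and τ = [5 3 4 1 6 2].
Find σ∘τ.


σ∘τ: apply τ first, then σ
1 →τ 5 →σ 1
2 →τ 3 →σ 3
3 →τ 4 →σ 4
4 →τ 1 →σ 2
5 →τ 6 →σ 5
6 →τ 2 →σ 6

σ∘τ = [1 3 4 2 5 6]


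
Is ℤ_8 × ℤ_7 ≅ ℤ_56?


Comparing ℤ_8 × ℤ_7 and ℤ_56:
gcd(8,7) = 1, so ℤ_8 × ℤ_7 ≅ ℤ_56 (CRT)

Yes, ℤ_8 × ℤ_7 ≅ ℤ_56


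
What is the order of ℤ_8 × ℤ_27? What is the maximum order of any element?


|ℤ_8 × ℤ_27| = 8 × 27 = 216
Max element order = lcm(8,27) = 216
Cyclic? Yes (gcd=1)

|ℤ_8×ℤ_27| = 216, max element order = 216


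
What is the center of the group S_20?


Z(G) = {g ∈ G | gx = xg for all x ∈ G}
S_n is non-abelian for n ≥ 3; Z(S_20) is trivial

Z(S_20) = {e}


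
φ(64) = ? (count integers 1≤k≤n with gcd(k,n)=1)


Factor n: 64 = 2^6
φ(n) = n · ∏(1 - 1/p) over distinct primes p | n
φ(64) = 64 · (1 - 1/2) = 32

φ(64) = 32


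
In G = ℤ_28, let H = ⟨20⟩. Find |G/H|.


|⟨20⟩| = n / gcd(20, 28) = 28 / 4 = 7
H is normal (ℤ_28 is abelian).
|G/H| = |G| / |H| = 28 / 7 = 4

|G/H| = 4


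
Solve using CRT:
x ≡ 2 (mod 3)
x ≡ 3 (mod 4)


m₁ = 3, m₂ = 4, gcd = 1, so CRT applies. M = m₁·m₂ = 12
Let M₁ = M/m₁ = 4, M₂ = M/m₂ = 3
Find y₁ ≡ M₁⁻¹ (mod m₁): 4⁻¹ ≡ 1 (mod 3)
Find y₂ ≡ M₂⁻¹ (mod m₂): 3⁻¹ ≡ 3 (mod 4)
x = a₁·M₁·y₁ + a₂·M₂·y₂ = 2·4·1 + 3·3·3 = 35
Reduce mod 12: x ≡ 11
Check: 11 mod 3 = 2 ✓, 11 mod 4 = 3 ✓

x ≡ 11 (mod 12)


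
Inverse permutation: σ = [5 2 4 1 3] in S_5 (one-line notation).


To find σ⁻¹, swap domain and range:
σ(1) = 5 → σ⁻¹(5) = 1
σ(2) = 2 → σ⁻¹(2) = 2
σ(3) = 4 → σ⁻¹(4) = 3
σ(4) = 1 → σ⁻¹(1) = 4
σ(5) = 3 → σ⁻¹(3) = 5

σ⁻¹ = [4 2 5 3 1]


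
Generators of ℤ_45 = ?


g generates ℤ_n iff gcd(g,n) = 1
Prime factors of 45: 3, 5
Generators are g ∈ {1,...,44} not divisible by any of these primes.
Generators: {1, 2, 4, 7, 8, 11, 13, 14, 16, 17, 19, 22, 23, 26, 28, 29, 31, 32, 34, 37, 38, 41, 43, 44}
Number of generators = φ(45) = 24

Generators of ℤ_45 = {1, 2, 4, 7, 8, 11, 13, 14, 16, 17, 19, 22, 23, 26, 28, 29, 31, 32, 34, 37, 38, 41, 43, 44}


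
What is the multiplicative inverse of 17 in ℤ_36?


Use the extended Euclidean algorithm to write 1 = 17·s + 36·t; then s mod 36 is the inverse.
Euclidean algorithm:
  17 = 0·36 + 17
  36 = 2·17 + 2
  17 = 8·2 + 1
  2 = 2·1 + 0
gcd(17,36) = 1
Back-substitution gives: 17·(17) + 36·(-8) = 1
So 17⁻¹ ≡ 17 ≡ 17 (mod 36)
Check: 17 × 17 = 289 ≡ 1 (mod 36) ✓

17⁻¹ ≡ 17 (mod 36)


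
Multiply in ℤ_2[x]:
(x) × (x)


Expand and collect like terms; reduce coefficients mod 2:
x^0: 0·0 = 0 ≡ 0 (mod 2)
x^1: 0·1 + 1·0 = 0 ≡ 0 (mod 2)
x^2: 1·1 = 1 ≡ 1 (mod 2)
Result: x^2

f · g = x^2


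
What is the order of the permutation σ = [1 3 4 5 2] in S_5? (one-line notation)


Cycle decomposition: (2 3 4 5)
Cycle lengths: 4
Order = lcm(4) = 4

ord(σ) = 4


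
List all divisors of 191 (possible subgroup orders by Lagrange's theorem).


Lagrange's theorem: |H| divides |G|
|G| = 191
Divisors of 191: 1, 191

Possible subgroup orders: {1, 191}


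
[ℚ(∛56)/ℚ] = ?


∛56 has minimal polynomial x³ - 56 (irreducible over ℚ since 56 is not a perfect cube)

[ℚ(∛56)/ℚ] = 3


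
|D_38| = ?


|D_n| = 2n (n rotations and n reflections)
|D_38| = 2×38 = 76

|D_38| = 76


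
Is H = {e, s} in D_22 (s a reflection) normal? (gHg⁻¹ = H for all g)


H = {e, s} in D_22 (s a reflection)
r·s·r⁻¹ = sr⁻² ≠ s for n ≥ 3, so {e, s} is not closed under conjugation

No, not a normal subgroup


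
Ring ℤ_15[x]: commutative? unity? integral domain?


ℤ_15 has zero divisors (3·5 ≡ 0), and these lift to constant zero divisors in ℤ_15[x]; so not an integral domain
Commutative: Yes
Integral domain: No
Has unity: Yes

ℤ_15[x]: Commutative=Yes, Unity=Yes


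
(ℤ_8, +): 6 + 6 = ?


Operation: addition mod 8
6 + 6 = (a + b) mod 8 with a = 6, b = 6

6 + 6 = 4


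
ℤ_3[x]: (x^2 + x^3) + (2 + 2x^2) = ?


Add coefficients mod 3:
x^0: 0 + 2 = 2 (mod 3)
x^1: 0 + 0 = 0 (mod 3)
x^2: 1 + 2 = 0 (mod 3)
x^3: 1 + 0 = 1 (mod 3)
Result: 2 + x^3

f + g = 2 + x^3


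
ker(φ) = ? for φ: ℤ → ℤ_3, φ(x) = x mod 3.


Kernel = preimage of identity
ker(φ) = {x ∈ ℤ : x ≡ 0 (mod 3)} = 3ℤ = {0, ±3, ±6, ...}

ker(φ) = 3ℤ


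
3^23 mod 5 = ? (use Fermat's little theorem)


Fermat's little theorem: if p is prime and gcd(a,p)=1, then a^(p-1) ≡ 1 (mod p)
p = 5 is prime, gcd(3,5) = 1
Reduce exponent: 23 mod 4 = 3
So 3^23 ≡ 3^3 (mod 5)
3^3 mod 5 = 2

3^23 ≡ 2 (mod 5)


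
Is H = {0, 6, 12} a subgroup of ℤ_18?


Subgroup test for H = {0, 6, 12} in (ℤ_18, +):
(1) 0 ∈ H? Yes
(2) Closure: for all a,b ∈ H, (a+b) mod 18 ∈ H? Yes
(3) Inverses: for all a ∈ H, -a mod 18 ∈ H? Yes

Yes, H is a subgroup of ℤ_18


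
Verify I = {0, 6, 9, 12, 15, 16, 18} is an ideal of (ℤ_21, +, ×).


Check ideal conditions for I = {0, 6, 9, 12, 15, 16, 18} in ℤ_21:
(1) I is an additive subgroup? No
(2) For r ∈ ℤ_21 and a ∈ I: r·a ∈ I? No  [counterexample: r=2, a=12, r·a mod 21 = 3 ∉ I]

No, I is not an ideal of ℤ_21


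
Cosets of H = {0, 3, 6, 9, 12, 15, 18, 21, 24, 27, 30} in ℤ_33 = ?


H = {0, 3, 6, 9, 12, 15, 18, 21, 24, 27, 30}, |H| = 11
Number of cosets = |G|/|H| = 33/11 = 3
0 + H = {0, 3, 6, 9, 12, 15, 18, 21, 24, 27, 30}
1 + H = {1, 4, 7, 10, 13, 16, 19, 22, 25, 28, 31}
2 + H = {2, 5, 8, 11, 14, 17, 20, 23, 26, 29, 32}

Cosets: 0+H={0,3,6,9,12,15,18,21,24,27,30}; 1+H={1,4,7,10,13,16,19,22,25,28,31}; 2+H={2,5,8,11,14,17,20,23,26,29,32}


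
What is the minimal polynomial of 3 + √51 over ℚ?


Let α = 3 + √51. Then α - 3 = √51, so (α - 3)² = 51, giving α² - 6α - 42 = 0. Degree 2 and α ∉ ℚ, so this is the minimal polynomial.

Minimal polynomial: x² - 6x - 42


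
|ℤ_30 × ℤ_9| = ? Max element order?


|ℤ_30 × ℤ_9| = 30 × 9 = 270
Max element order = lcm(30,9) = 90
Cyclic? No (gcd=3)

|ℤ_30×ℤ_9| = 270, max element order = 90


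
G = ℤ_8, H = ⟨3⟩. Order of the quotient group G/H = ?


|⟨3⟩| = n / gcd(3, 8) = 8 / 1 = 8
H is normal (ℤ_8 is abelian).
|G/H| = |G| / |H| = 8 / 8 = 1

|G/H| = 1


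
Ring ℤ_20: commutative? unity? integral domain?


ℤ_20 is a commutative ring with unity 1; 20 = 2×10 is composite, so 2·10 ≡ 0 gives zero divisors (not an integral domain)
Commutative: Yes
Integral domain: No
Has unity: Yes

ℤ_20: Commutative=Yes, Unity=Yes


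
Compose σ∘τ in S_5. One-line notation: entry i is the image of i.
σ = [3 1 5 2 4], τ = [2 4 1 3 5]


σ∘τ: apply τ first, then σ
1 →τ 2 →σ 1
2 →τ 4 →σ 2
3 →τ 1 →σ 3
4 →τ 3 →σ 5
5 →τ 5 →σ 4

σ∘τ = [1 2 3 5 4]


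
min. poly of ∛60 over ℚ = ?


∛60 satisfies x³ - 60 = 0, irreducible over ℚ (no rational root; 60 is not a perfect cube)

Minimal polynomial: x³ - 60


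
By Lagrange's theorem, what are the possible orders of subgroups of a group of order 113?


Lagrange's theorem: |H| divides |G|
|G| = 113
Divisors of 113: 1, 113

Possible subgroup orders: {1, 113}


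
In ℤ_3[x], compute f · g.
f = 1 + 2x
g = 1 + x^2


Expand and collect like terms; reduce coefficients mod 3:
x^0: 1·1 = 1 ≡ 1 (mod 3)
x^1: 1·0 + 2·1 = 2 ≡ 2 (mod 3)
x^2: 1·1 + 2·0 = 1 ≡ 1 (mod 3)
x^3: 2·1 = 2 ≡ 2 (mod 3)
Result: 1 + 2x + x^2 + 2x^3

f · g = 1 + 2x + x^2 + 2x^3


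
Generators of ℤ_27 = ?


g generates ℤ_n iff gcd(g,n) = 1
Prime factors of 27: 3
Generators are g ∈ {1,...,26} not divisible by any of these primes.
Generators: {1, 2, 4, 5, 7, 8, 10, 11, 13, 14, 16, 17, 19, 20, 22, 23, 25, 26}
Number of generators = φ(27) = 18

Generators of ℤ_27 = {1, 2, 4, 5, 7, 8, 10, 11, 13, 14, 16, 17, 19, 20, 22, 23, 25, 26}


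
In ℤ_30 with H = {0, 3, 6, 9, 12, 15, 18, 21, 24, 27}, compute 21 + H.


21 + H = {21 + h (mod 30) : h ∈ H}
21+0=21, 21+3=24, 21+6=27, 21+9=0, 21+12=3, 21+15=6, 21+18=9, 21+21=12, 21+24=15, 21+27=18
21 + H = {0, 3, 6, 9, 12, 15, 18, 21, 24, 27} = 0 + H

21 + H = {0, 3, 6, 9, 12, 15, 18, 21, 24, 27}


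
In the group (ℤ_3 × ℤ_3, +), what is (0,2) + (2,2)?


Operation: componentwise addition mod (3, 3)
(0,2) + (2,2) = ((a₁+b₁) mod 3, (a₂+b₂) mod 3) with a = (0,2), b = (2,2)

(0,2) + (2,2) = (2,1)


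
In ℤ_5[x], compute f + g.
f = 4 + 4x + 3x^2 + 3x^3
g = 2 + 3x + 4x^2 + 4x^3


Add coefficients mod 5:
x^0: 4 + 2 = 1 (mod 5)
x^1: 4 + 3 = 2 (mod 5)
x^2: 3 + 4 = 2 (mod 5)
x^3: 3 + 4 = 2 (mod 5)
Result: 1 + 2x + 2x^2 + 2x^3

f + g = 1 + 2x + 2x^2 + 2x^3


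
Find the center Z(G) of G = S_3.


Z(G) = {g ∈ G | gx = xg for all x ∈ G}
S_n is non-abelian for n ≥ 3; Z(S_3) is trivial

Z(S_3) = {e}


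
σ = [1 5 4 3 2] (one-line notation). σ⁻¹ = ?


To find σ⁻¹, swap domain and range:
σ(1) = 1 → σ⁻¹(1) = 1
σ(2) = 5 → σ⁻¹(5) = 2
σ(3) = 4 → σ⁻¹(4) = 3
σ(4) = 3 → σ⁻¹(3) = 4
σ(5) = 2 → σ⁻¹(2) = 5

σ⁻¹ = [1 5 4 3 2]


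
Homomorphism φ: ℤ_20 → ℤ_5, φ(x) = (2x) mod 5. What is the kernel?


Kernel = preimage of identity
ker(φ) = {x ∈ ℤ_20 : 2x ≡ 0 (mod 5)}. Since 5 | 20, φ is well-defined. The kernel is the cyclic subgroup ⟨5⟩ of ℤ_20 (order 4), i.e. {0, 5, 10, 15}

ker(φ) = {0, 5, 10, 15}


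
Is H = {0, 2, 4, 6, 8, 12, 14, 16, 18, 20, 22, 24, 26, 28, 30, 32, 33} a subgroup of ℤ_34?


Subgroup test for H = {0, 2, 4, 6, 8, 12, 14, 16, 18, 20, 22, 24, 26, 28, 30, 32, 33} in (ℤ_34, +):
(1) 0 ∈ H? Yes
(2) Closure: for all a,b ∈ H, (a+b) mod 34 ∈ H? No  [counterexample: 2 + 8 = 10 ∉ H]
(3) Inverses: for all a ∈ H, -a mod 34 ∈ H? No

No, H is not a subgroup of ℤ_34


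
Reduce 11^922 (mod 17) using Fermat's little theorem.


Fermat's little theorem: if p is prime and gcd(a,p)=1, then a^(p-1) ≡ 1 (mod p)
p = 17 is prime, gcd(11,17) = 1
Reduce exponent: 922 mod 16 = 10
So 11^922 ≡ 11^10 (mod 17)
11^10 mod 17 = 15

11^922 ≡ 15 (mod 17)


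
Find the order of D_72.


|D_n| = 2n (n rotations and n reflections)
|D_72| = 2×72 = 144

|D_72| = 144


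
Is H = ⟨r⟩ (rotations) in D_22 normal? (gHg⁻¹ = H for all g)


H = ⟨r⟩ (rotations) in D_22
The rotation subgroup ⟨r⟩ has index 2 in D_22, so it is normal

Yes, normal subgroup


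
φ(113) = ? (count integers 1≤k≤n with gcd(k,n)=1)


Factor n: 113 = 113
φ(n) = n · ∏(1 - 1/p) over distinct primes p | n
φ(113) = 113 · (1 - 1/113) = 112

φ(113) = 112


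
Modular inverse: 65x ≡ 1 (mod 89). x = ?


Use the extended Euclidean algorithm to write 1 = 65·s + 89·t; then s mod 89 is the inverse.
Euclidean algorithm:
  65 = 0·89 + 65
  89 = 1·65 + 24
  65 = 2·24 + 17
  24 = 1·17 + 7
  17 = 2·7 + 3
  7 = 2·3 + 1
  3 = 3·1 + 0
gcd(65,89) = 1
Back-substitution gives: 65·(-26) + 89·(19) = 1
So 65⁻¹ ≡ -26 ≡ 63 (mod 89)
Check: 65 × 63 = 4095 ≡ 1 (mod 89) ✓

65⁻¹ ≡ 63 (mod 89)


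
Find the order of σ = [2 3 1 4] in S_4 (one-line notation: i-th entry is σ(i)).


Cycle decomposition: (1 2 3)
Cycle lengths: 3
Order = lcm(3) = 3

ord(σ) = 3


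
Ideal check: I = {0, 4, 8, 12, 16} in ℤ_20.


Check ideal conditions for I = {0, 4, 8, 12, 16} in ℤ_20:
(1) I is an additive subgroup? Yes
(2) For r ∈ ℤ_20 and a ∈ I: r·a ∈ I? Yes

Yes, I is an ideal of ℤ_20


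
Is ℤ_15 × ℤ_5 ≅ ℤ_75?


Comparing ℤ_15 × ℤ_5 and ℤ_75:
gcd(15,5) = 5 ≠ 1. Max element order in ℤ_15×ℤ_5 is lcm(15,5) = 15 < 75, so it has no element of order 75

No, ℤ_15 × ℤ_5 ≇ ℤ_75


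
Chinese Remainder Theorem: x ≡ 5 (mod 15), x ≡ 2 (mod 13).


m₁ = 15, m₂ = 13, gcd = 1, so CRT applies. M = m₁·m₂ = 195
Let M₁ = M/m₁ = 13, M₂ = M/m₂ = 15
Find y₁ ≡ M₁⁻¹ (mod m₁): 13⁻¹ ≡ 7 (mod 15)
Find y₂ ≡ M₂⁻¹ (mod m₂): 15⁻¹ ≡ 7 (mod 13)
x = a₁·M₁·y₁ + a₂·M₂·y₂ = 5·13·7 + 2·15·7 = 665
Reduce mod 195: x ≡ 80
Check: 80 mod 15 = 5 ✓, 80 mod 13 = 2 ✓

x ≡ 80 (mod 195)


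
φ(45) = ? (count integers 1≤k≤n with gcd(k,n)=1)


Factor n: 45 = 3^2 × 5
φ(n) = n · ∏(1 - 1/p) over distinct primes p | n
φ(45) = 45 · (1 - 1/3) · (1 - 1/5) = 24

φ(45) = 24


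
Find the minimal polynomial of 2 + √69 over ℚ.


Let α = 2 + √69. Then α - 2 = √69, so (α - 2)² = 69, giving α² - 4α - 65 = 0. Degree 2 and α ∉ ℚ, so this is the minimal polynomial.

Minimal polynomial: x² - 4x - 65


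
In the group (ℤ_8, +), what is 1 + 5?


Operation: addition mod 8
1 + 5 = (a + b) mod 8 with a = 1, b = 5

1 + 5 = 6


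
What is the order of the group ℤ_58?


ℤ_n has n elements.

|ℤ_58| = 58


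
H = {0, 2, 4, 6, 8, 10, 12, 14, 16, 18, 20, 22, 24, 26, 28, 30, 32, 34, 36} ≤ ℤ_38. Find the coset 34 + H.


34 + H = {34 + h (mod 38) : h ∈ H}
34+0=34, 34+2=36, 34+4=0, 34+6=2, 34+8=4, 34+10=6, 34+12=8, 34+14=10, 34+16=12, 34+18=14, 34+20=16, 34+22=18, 34+24=20, 34+26=22, 34+28=24, 34+30=26, 34+32=28, 34+34=30, 34+36=32
34 + H = {0, 2, 4, 6, 8, 10, 12, 14, 16, 18, 20, 22, 24, 26, 28, 30, 32, 34, 36} = 0 + H

34 + H = {0, 2, 4, 6, 8, 10, 12, 14, 16, 18, 20, 22, 24, 26, 28, 30, 32, 34, 36}


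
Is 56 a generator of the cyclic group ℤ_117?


g generates ℤ_n iff gcd(g, n) = 1
gcd(56, 117) = 1
Since gcd = 1, 56 is a generator.

Yes, 56 generates ℤ_117


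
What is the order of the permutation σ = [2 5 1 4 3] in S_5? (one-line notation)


Cycle decomposition: (1 2 5 3)
Cycle lengths: 4
Order = lcm(4) = 4

ord(σ) = 4


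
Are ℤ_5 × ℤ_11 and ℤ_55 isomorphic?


Comparing ℤ_5 × ℤ_11 and ℤ_55:
gcd(5,11) = 1, so ℤ_5 × ℤ_11 ≅ ℤ_55 (CRT)

Yes, ℤ_5 × ℤ_11 ≅ ℤ_55


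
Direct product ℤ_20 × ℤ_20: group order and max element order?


|ℤ_20 × ℤ_20| = 20 × 20 = 400
Max element order = lcm(20,20) = 20
Cyclic? No (gcd=20)

|ℤ_20×ℤ_20| = 400, max element order = 20


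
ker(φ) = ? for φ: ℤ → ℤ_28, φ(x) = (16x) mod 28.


Kernel = preimage of identity
ker(φ) = {x ∈ ℤ : 16x ≡ 0 (mod 28)}. gcd(16,28) = 4, so 16x ≡ 0 (mod 28) ⟺ x ≡ 0 (mod 28/4 = 7). Hence ker(φ) = 7ℤ

ker(φ) = 7ℤ


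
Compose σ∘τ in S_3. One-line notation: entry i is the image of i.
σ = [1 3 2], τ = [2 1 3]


σ∘τ: apply τ first, then σ
1 →τ 2 →σ 3
2 →τ 1 →σ 1
3 →τ 3 →σ 2

σ∘τ = [3 1 2]


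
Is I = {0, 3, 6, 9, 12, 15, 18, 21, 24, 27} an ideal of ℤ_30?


Check ideal conditions for I = {0, 3, 6, 9, 12, 15, 18, 21, 24, 27} in ℤ_30:
(1) I is an additive subgroup? Yes
(2) For r ∈ ℤ_30 and a ∈ I: r·a ∈ I? Yes

Yes, I is an ideal of ℤ_30


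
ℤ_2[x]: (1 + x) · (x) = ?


Expand and collect like terms; reduce coefficients mod 2:
x^0: 1·0 = 0 ≡ 0 (mod 2)
x^1: 1·1 + 1·0 = 1 ≡ 1 (mod 2)
x^2: 1·1 = 1 ≡ 1 (mod 2)
Result: x + x^2

f · g = x + x^2


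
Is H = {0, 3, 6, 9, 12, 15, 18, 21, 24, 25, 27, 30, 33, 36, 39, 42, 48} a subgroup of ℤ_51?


Subgroup test for H = {0, 3, 6, 9, 12, 15, 18, 21, 24, 25, 27, 30, 33, 36, 39, 42, 48} in (ℤ_51, +):
(1) 0 ∈ H? Yes
(2) Closure: for all a,b ∈ H, (a+b) mod 51 ∈ H? No  [counterexample: 3 + 25 = 28 ∉ H]
(3) Inverses: for all a ∈ H, -a mod 51 ∈ H? No

No, H is not a subgroup of ℤ_51


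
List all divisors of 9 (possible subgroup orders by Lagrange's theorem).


Lagrange's theorem: |H| divides |G|
|G| = 9
Divisors of 9: 1, 3, 9

Possible subgroup orders: {1, 3, 9}


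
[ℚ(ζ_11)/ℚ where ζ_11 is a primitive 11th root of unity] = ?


[ℚ(ζ_n):ℚ] = deg Φ_n(x) = φ(n). Here φ(11) = 10

[ℚ(ζ_11)/ℚ where ζ_11 is a primitive 11th root of unity] = 10


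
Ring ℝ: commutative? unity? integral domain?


ℝ is a field: commutative, has unity, every nonzero element is a unit (hence an integral domain)
Commutative: Yes
Integral domain: Yes
Has unity: Yes

ℝ: Commutative=Yes, Unity=Yes


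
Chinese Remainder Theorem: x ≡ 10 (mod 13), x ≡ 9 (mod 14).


m₁ = 13, m₂ = 14, gcd = 1, so CRT applies. M = m₁·m₂ = 182
Let M₁ = M/m₁ = 14, M₂ = M/m₂ = 13
Find y₁ ≡ M₁⁻¹ (mod m₁): 14⁻¹ ≡ 1 (mod 13)
Find y₂ ≡ M₂⁻¹ (mod m₂): 13⁻¹ ≡ 13 (mod 14)
x = a₁·M₁·y₁ + a₂·M₂·y₂ = 10·14·1 + 9·13·13 = 1661
Reduce mod 182: x ≡ 23
Check: 23 mod 13 = 10 ✓, 23 mod 14 = 9 ✓

x ≡ 23 (mod 182)


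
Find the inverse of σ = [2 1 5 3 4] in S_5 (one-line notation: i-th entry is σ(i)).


To find σ⁻¹, swap domain and range:
σ(1) = 2 → σ⁻¹(2) = 1
σ(2) = 1 → σ⁻¹(1) = 2
σ(3) = 5 → σ⁻¹(5) = 3
σ(4) = 3 → σ⁻¹(3) = 4
σ(5) = 4 → σ⁻¹(4) = 5

σ⁻¹ = [2 1 4 5 3]


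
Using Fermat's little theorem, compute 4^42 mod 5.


Fermat's little theorem: if p is prime and gcd(a,p)=1, then a^(p-1) ≡ 1 (mod p)
p = 5 is prime, gcd(4,5) = 1
Reduce exponent: 42 mod 4 = 2
So 4^42 ≡ 4^2 (mod 5)
4^2 mod 5 = 1

4^42 ≡ 1 (mod 5)


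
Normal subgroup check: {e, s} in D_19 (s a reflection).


H = {e, s} in D_19 (s a reflection)
r·s·r⁻¹ = sr⁻² ≠ s for n ≥ 3, so {e, s} is not closed under conjugation

No, not a normal subgroup


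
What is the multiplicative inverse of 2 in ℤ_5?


Use the extended Euclidean algorithm to write 1 = 2·s + 5·t; then s mod 5 is the inverse.
Euclidean algorithm:
  2 = 0·5 + 2
  5 = 2·2 + 1
  2 = 2·1 + 0
gcd(2,5) = 1
Back-substitution gives: 2·(-2) + 5·(1) = 1
So 2⁻¹ ≡ -2 ≡ 3 (mod 5)
Check: 2 × 3 = 6 ≡ 1 (mod 5) ✓

2⁻¹ ≡ 3 (mod 5)


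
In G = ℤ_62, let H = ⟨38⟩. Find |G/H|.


|⟨38⟩| = n / gcd(38, 62) = 62 / 2 = 31
H is normal (ℤ_62 is abelian).
|G/H| = |G| / |H| = 62 / 31 = 2

|G/H| = 2


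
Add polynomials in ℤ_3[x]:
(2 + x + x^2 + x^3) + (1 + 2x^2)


Add coefficients mod 3:
x^0: 2 + 1 = 0 (mod 3)
x^1: 1 + 0 = 1 (mod 3)
x^2: 1 + 2 = 0 (mod 3)
x^3: 1 + 0 = 1 (mod 3)
Result: x + x^3

f + g = x + x^3


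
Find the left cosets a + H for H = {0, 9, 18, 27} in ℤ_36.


H = {0, 9, 18, 27}, |H| = 4
Number of cosets = |G|/|H| = 36/4 = 9
0 + H = {0, 9, 18, 27}
1 + H = {1, 10, 19, 28}
2 + H = {2, 11, 20, 29}
3 + H = {3, 12, 21, 30}
4 + H = {4, 13, 22, 31}
5 + H = {5, 14, 23, 32}
6 + H = {6, 15, 24, 33}
7 + H = {7, 16, 25, 34}
8 + H = {8, 17, 26, 35}

Cosets: 0+H={0,9,18,27}; 1+H={1,10,19,28}; 2+H={2,11,20,29}; 3+H={3,12,21,30}; 4+H={4,13,22,31}; 5+H={5,14,23,32}; 6+H={6,15,24,33}; 7+H={7,16,25,34}; 8+H={8,17,26,35}


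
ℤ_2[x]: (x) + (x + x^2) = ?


Add coefficients mod 2:
x^0: 0 + 0 = 0 (mod 2)
x^1: 1 + 1 = 0 (mod 2)
x^2: 0 + 1 = 1 (mod 2)
Result: x^2

f + g = x^2


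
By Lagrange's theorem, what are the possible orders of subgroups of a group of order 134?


Lagrange's theorem: |H| divides |G|
|G| = 134
Divisors of 134: 1, 2, 67, 134

Possible subgroup orders: {1, 2, 67, 134}


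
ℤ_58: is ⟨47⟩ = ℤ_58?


g generates ℤ_n iff gcd(g, n) = 1
gcd(47, 58) = 1
Since gcd = 1, 47 is a generator.

Yes, 47 generates ℤ_58


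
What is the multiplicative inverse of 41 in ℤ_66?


Use the extended Euclidean algorithm to write 1 = 41·s + 66·t; then s mod 66 is the inverse.
Euclidean algorithm:
  41 = 0·66 + 41
  66 = 1·41 + 25
  41 = 1·25 + 16
  25 = 1·16 + 9
  16 = 1·9 + 7
  9 = 1·7 + 2
  7 = 3·2 + 1
  2 = 2·1 + 0
gcd(41,66) = 1
Back-substitution gives: 41·(29) + 66·(-18) = 1
So 41⁻¹ ≡ 29 ≡ 29 (mod 66)
Check: 41 × 29 = 1189 ≡ 1 (mod 66) ✓

41⁻¹ ≡ 29 (mod 66)


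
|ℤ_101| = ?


ℤ_n has n elements.

|ℤ_101| = 101


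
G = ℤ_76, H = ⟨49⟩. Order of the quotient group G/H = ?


|⟨49⟩| = n / gcd(49, 76) = 76 / 1 = 76
H is normal (ℤ_76 is abelian).
|G/H| = |G| / |H| = 76 / 76 = 1

|G/H| = 1


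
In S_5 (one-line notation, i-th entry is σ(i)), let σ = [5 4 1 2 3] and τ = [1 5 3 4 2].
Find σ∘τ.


σ∘τ: apply τ first, then σ
1 →τ 1 →σ 5
2 →τ 5 →σ 3
3 →τ 3 →σ 1
4 →τ 4 →σ 2
5 →τ 2 →σ 4

σ∘τ = [5 3 1 2 4]


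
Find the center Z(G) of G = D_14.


Z(G) = {g ∈ G | gx = xg for all x ∈ G}
For even n, Z(D_n) = {e, r^(n/2)}: the 180° rotation r^7 commutes with every reflection and rotation

Z(D_14) = {e, r^7}


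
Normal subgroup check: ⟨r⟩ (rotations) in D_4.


H = ⟨r⟩ (rotations) in D_4
The rotation subgroup ⟨r⟩ has index 2 in D_4, so it is normal

Yes, normal subgroup


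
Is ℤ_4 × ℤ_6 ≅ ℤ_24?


Comparing ℤ_4 × ℤ_6 and ℤ_24:
gcd(4,6) = 2 ≠ 1. Max element order in ℤ_4×ℤ_6 is lcm(4,6) = 12 < 24, so it has no element of order 24

No, ℤ_4 × ℤ_6 ≇ ℤ_24


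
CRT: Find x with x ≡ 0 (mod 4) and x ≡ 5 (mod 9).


m₁ = 4, m₂ = 9, gcd = 1, so CRT applies. M = m₁·m₂ = 36
Let M₁ = M/m₁ = 9, M₂ = M/m₂ = 4
Find y₁ ≡ M₁⁻¹ (mod m₁): 9⁻¹ ≡ 1 (mod 4)
Find y₂ ≡ M₂⁻¹ (mod m₂): 4⁻¹ ≡ 7 (mod 9)
x = a₁·M₁·y₁ + a₂·M₂·y₂ = 0·9·1 + 5·4·7 = 140
Reduce mod 36: x ≡ 32
Check: 32 mod 4 = 0 ✓, 32 mod 9 = 5 ✓

x ≡ 32 (mod 36)


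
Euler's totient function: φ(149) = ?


Factor n: 149 = 149
φ(n) = n · ∏(1 - 1/p) over distinct primes p | n
φ(149) = 149 · (1 - 1/149) = 148

φ(149) = 148


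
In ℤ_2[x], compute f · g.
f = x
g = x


Expand and collect like terms; reduce coefficients mod 2:
x^0: 0·0 = 0 ≡ 0 (mod 2)
x^1: 0·1 + 1·0 = 0 ≡ 0 (mod 2)
x^2: 1·1 = 1 ≡ 1 (mod 2)
Result: x^2

f · g = x^2


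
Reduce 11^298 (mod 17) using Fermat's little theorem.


Fermat's little theorem: if p is prime and gcd(a,p)=1, then a^(p-1) ≡ 1 (mod p)
p = 17 is prime, gcd(11,17) = 1
Reduce exponent: 298 mod 16 = 10
So 11^298 ≡ 11^10 (mod 17)
11^10 mod 17 = 15

11^298 ≡ 15 (mod 17)


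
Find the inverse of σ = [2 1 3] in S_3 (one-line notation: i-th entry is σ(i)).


To find σ⁻¹, swap domain and range:
σ(1) = 2 → σ⁻¹(2) = 1
σ(2) = 1 → σ⁻¹(1) = 2
σ(3) = 3 → σ⁻¹(3) = 3

σ⁻¹ = [2 1 3]


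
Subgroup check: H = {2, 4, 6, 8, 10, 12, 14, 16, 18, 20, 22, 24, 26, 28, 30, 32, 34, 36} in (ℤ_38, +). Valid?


Subgroup test for H = {2, 4, 6, 8, 10, 12, 14, 16, 18, 20, 22, 24, 26, 28, 30, 32, 34, 36} in (ℤ_38, +):
(1) 0 ∈ H? No
(2) Closure: for all a,b ∈ H, (a+b) mod 38 ∈ H? No  [counterexample: 2 + 36 = 0 ∉ H]
(3) Inverses: for all a ∈ H, -a mod 38 ∈ H? Yes

No, H is not a subgroup of ℤ_38


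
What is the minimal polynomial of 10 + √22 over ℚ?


Let α = 10 + √22. Then α - 10 = √22, so (α - 10)² = 22, giving α² - 20α + 78 = 0. Degree 2 and α ∉ ℚ, so this is the minimal polynomial.

Minimal polynomial: x² - 20x + 78


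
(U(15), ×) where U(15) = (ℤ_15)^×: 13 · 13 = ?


Operation: multiplication mod 15
13 · 13 = (a × b) mod 15 with a = 13, b = 13

13 · 13 = 4


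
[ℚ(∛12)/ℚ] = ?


∛12 has minimal polynomial x³ - 12 (irreducible over ℚ since 12 is not a perfect cube)

[ℚ(∛12)/ℚ] = 3


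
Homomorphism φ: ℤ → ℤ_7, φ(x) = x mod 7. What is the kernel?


Kernel = preimage of identity
ker(φ) = {x ∈ ℤ : x ≡ 0 (mod 7)} = 7ℤ = {0, ±7, ±14, ...}

ker(φ) = 7ℤ


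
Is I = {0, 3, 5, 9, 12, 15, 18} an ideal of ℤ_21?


Check ideal conditions for I = {0, 3, 5, 9, 12, 15, 18} in ℤ_21:
(1) I is an additive subgroup? No
(2) For r ∈ ℤ_21 and a ∈ I: r·a ∈ I? No  [counterexample: r=2, a=3, r·a mod 21 = 6 ∉ I]

No, I is not an ideal of ℤ_21


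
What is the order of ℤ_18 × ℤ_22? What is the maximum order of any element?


|ℤ_18 × ℤ_22| = 18 × 22 = 396
Max element order = lcm(18,22) = 198
Cyclic? No (gcd=2)

|ℤ_18×ℤ_22| = 396, max element order = 198


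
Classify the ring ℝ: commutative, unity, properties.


ℝ is a field: commutative, has unity, every nonzero element is a unit (hence an integral domain)
Commutative: Yes
Integral domain: Yes
Has unity: Yes

ℝ: Commutative=Yes, Unity=Yes


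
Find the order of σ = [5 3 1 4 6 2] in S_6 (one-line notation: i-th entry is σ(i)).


Cycle decomposition: (1 5 6 2 3)
Cycle lengths: 5
Order = lcm(5) = 5

ord(σ) = 5


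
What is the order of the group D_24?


|D_n| = 2n (n rotations and n reflections)
|D_24| = 2×24 = 48

|D_24| = 48


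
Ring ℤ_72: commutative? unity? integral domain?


ℤ_72 is a commutative ring with unity 1; 72 = 2×36 is composite, so 2·36 ≡ 0 gives zero divisors (not an integral domain)
Commutative: Yes
Integral domain: No
Has unity: Yes

ℤ_72: Commutative=Yes, Unity=Yes


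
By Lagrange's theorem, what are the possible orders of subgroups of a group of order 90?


Lagrange's theorem: |H| divides |G|
|G| = 90
Divisors of 90: 1, 2, 3, 5, 6, 9, 10, 15, 18, 30, 45, 90

Possible subgroup orders: {1, 2, 3, 5, 6, 9, 10, 15, 18, 30, 45, 90}


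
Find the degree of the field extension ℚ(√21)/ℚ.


√21 has minimal polynomial x² - 21 (irreducible over ℚ since 21 is squarefree)

[ℚ(√21)/ℚ] = 2


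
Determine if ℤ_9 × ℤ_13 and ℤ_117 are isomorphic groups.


Comparing ℤ_9 × ℤ_13 and ℤ_117:
gcd(9,13) = 1, so ℤ_9 × ℤ_13 ≅ ℤ_117 (CRT)

Yes, ℤ_9 × ℤ_13 ≅ ℤ_117


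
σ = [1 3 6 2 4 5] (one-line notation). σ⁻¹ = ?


To find σ⁻¹, swap domain and range:
σ(1) = 1 → σ⁻¹(1) = 1
σ(2) = 3 → σ⁻¹(3) = 2
σ(3) = 6 → σ⁻¹(6) = 3
σ(4) = 2 → σ⁻¹(2) = 4
σ(5) = 4 → σ⁻¹(4) = 5
σ(6) = 5 → σ⁻¹(5) = 6

σ⁻¹ = [1 4 2 5 6 3]


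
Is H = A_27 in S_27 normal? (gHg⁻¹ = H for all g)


H = A_27 in S_27
A_27 has index 2 in S_27, and every subgroup of index 2 is normal

Yes, normal subgroup


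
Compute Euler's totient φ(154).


Factor n: 154 = 2 × 7 × 11
φ(n) = n · ∏(1 - 1/p) over distinct primes p | n
φ(154) = 154 · (1 - 1/2) · (1 - 1/7) · (1 - 1/11) = 60

φ(154) = 60


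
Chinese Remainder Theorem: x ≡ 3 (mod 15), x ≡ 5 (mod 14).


m₁ = 15, m₂ = 14, gcd = 1, so CRT applies. M = m₁·m₂ = 210
Let M₁ = M/m₁ = 14, M₂ = M/m₂ = 15
Find y₁ ≡ M₁⁻¹ (mod m₁): 14⁻¹ ≡ 14 (mod 15)
Find y₂ ≡ M₂⁻¹ (mod m₂): 15⁻¹ ≡ 1 (mod 14)
x = a₁·M₁·y₁ + a₂·M₂·y₂ = 3·14·14 + 5·15·1 = 663
Reduce mod 210: x ≡ 33
Check: 33 mod 15 = 3 ✓, 33 mod 14 = 5 ✓

x ≡ 33 (mod 210)


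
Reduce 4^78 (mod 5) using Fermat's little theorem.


Fermat's little theorem: if p is prime and gcd(a,p)=1, then a^(p-1) ≡ 1 (mod p)
p = 5 is prime, gcd(4,5) = 1
Reduce exponent: 78 mod 4 = 2
So 4^78 ≡ 4^2 (mod 5)
4^2 mod 5 = 1

4^78 ≡ 1 (mod 5)


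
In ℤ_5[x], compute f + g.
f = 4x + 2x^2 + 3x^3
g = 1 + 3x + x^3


Add coefficients mod 5:
x^0: 0 + 1 = 1 (mod 5)
x^1: 4 + 3 = 2 (mod 5)
x^2: 2 + 0 = 2 (mod 5)
x^3: 3 + 1 = 4 (mod 5)
Result: 1 + 2x + 2x^2 + 4x^3

f + g = 1 + 2x + 2x^2 + 4x^3


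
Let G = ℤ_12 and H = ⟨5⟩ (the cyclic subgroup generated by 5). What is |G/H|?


|⟨5⟩| = n / gcd(5, 12) = 12 / 1 = 12
H is normal (ℤ_12 is abelian).
|G/H| = |G| / |H| = 12 / 12 = 1

|G/H| = 1


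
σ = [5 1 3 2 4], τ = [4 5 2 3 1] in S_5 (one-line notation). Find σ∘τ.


σ∘τ: apply τ first, then σ
1 →τ 4 →σ 2
2 →τ 5 →σ 4
3 →τ 2 →σ 1
4 →τ 3 →σ 3
5 →τ 1 →σ 5

σ∘τ = [2 4 1 3 5]


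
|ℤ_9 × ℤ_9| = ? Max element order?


|ℤ_9 × ℤ_9| = 9 × 9 = 81
Max element order = lcm(9,9) = 9
Cyclic? No (gcd=9)

|ℤ_9×ℤ_9| = 81, max element order = 9


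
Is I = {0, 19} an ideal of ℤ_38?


Check ideal conditions for I = {0, 19} in ℤ_38:
(1) I is an additive subgroup? Yes
(2) For r ∈ ℤ_38 and a ∈ I: r·a ∈ I? Yes

Yes, I is an ideal of ℤ_38


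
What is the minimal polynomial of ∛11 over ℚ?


∛11 satisfies x³ - 11 = 0, irreducible over ℚ (no rational root; 11 is not a perfect cube)

Minimal polynomial: x³ - 11


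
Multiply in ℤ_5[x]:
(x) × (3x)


Expand and collect like terms; reduce coefficients mod 5:
x^0: 0·0 = 0 ≡ 0 (mod 5)
x^1: 0·3 + 1·0 = 0 ≡ 0 (mod 5)
x^2: 1·3 = 3 ≡ 3 (mod 5)
Result: 3x^2

f · g = 3x^2


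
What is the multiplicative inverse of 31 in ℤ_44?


Use the extended Euclidean algorithm to write 1 = 31·s + 44·t; then s mod 44 is the inverse.
Euclidean algorithm:
  31 = 0·44 + 31
  44 = 1·31 + 13
  31 = 2·13 + 5
  13 = 2·5 + 3
  5 = 1·3 + 2
  3 = 1·2 + 1
  2 = 2·1 + 0
gcd(31,44) = 1
Back-substitution gives: 31·(-17) + 44·(12) = 1
So 31⁻¹ ≡ -17 ≡ 27 (mod 44)
Check: 31 × 27 = 837 ≡ 1 (mod 44) ✓

31⁻¹ ≡ 27 (mod 44)


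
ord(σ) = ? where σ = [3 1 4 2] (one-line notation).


Cycle decomposition: (1 3 4 2)
Cycle lengths: 4
Order = lcm(4) = 4

ord(σ) = 4


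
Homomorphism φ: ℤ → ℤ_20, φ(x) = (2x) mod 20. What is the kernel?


Kernel = preimage of identity
ker(φ) = {x ∈ ℤ : 2x ≡ 0 (mod 20)}. gcd(2,20) = 2, so 2x ≡ 0 (mod 20) ⟺ x ≡ 0 (mod 20/2 = 10). Hence ker(φ) = 10ℤ

ker(φ) = 10ℤ


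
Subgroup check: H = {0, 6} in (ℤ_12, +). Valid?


Subgroup test for H = {0, 6} in (ℤ_12, +):
(1) 0 ∈ H? Yes
(2) Closure: for all a,b ∈ H, (a+b) mod 12 ∈ H? Yes
(3) Inverses: for all a ∈ H, -a mod 12 ∈ H? Yes

Yes, H is a subgroup of ℤ_12


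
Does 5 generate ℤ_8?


g generates ℤ_n iff gcd(g, n) = 1
gcd(5, 8) = 1
Since gcd = 1, 5 is a generator.

Yes, 5 generates ℤ_8


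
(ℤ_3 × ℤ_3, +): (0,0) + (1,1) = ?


Operation: componentwise addition mod (3, 3)
(0,0) + (1,1) = ((a₁+b₁) mod 3, (a₂+b₂) mod 3) with a = (0,0), b = (1,1)

(0,0) + (1,1) = (1,1)


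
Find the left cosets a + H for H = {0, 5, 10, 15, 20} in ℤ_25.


H = {0, 5, 10, 15, 20}, |H| = 5
Number of cosets = |G|/|H| = 25/5 = 5
0 + H = {0, 5, 10, 15, 20}
1 + H = {1, 6, 11, 16, 21}
2 + H = {2, 7, 12, 17, 22}
3 + H = {3, 8, 13, 18, 23}
4 + H = {4, 9, 14, 19, 24}

Cosets: 0+H={0,5,10,15,20}; 1+H={1,6,11,16,21}; 2+H={2,7,12,17,22}; 3+H={3,8,13,18,23}; 4+H={4,9,14,19,24}


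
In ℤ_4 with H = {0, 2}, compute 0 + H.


0 + H = {0 + h (mod 4) : h ∈ H}
0+0=0, 0+2=2

0 + H = {0, 2}
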